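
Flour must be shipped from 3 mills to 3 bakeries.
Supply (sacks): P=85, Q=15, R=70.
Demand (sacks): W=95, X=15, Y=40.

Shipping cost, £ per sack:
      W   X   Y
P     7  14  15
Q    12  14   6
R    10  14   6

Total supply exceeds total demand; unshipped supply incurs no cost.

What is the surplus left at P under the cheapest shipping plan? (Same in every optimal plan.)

0

Minimum-cost shipments:
  P->W: 85 sacks
  Q->X: 15 sacks
  R->W: 10 sacks
  R->Y: 40 sacks
Total cost = £1145.
P ships 85 of its 85, leaving 0.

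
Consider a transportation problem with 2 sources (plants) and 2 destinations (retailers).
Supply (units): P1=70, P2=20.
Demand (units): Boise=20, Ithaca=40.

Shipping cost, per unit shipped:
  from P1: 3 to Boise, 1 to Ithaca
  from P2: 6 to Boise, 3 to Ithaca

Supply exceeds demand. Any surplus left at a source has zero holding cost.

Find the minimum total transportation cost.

Optimal allocation:
  P1->Boise: 20 × 3 = 60
  P1->Ithaca: 40 × 1 = 40
Total = 60 + 40 = 100.

100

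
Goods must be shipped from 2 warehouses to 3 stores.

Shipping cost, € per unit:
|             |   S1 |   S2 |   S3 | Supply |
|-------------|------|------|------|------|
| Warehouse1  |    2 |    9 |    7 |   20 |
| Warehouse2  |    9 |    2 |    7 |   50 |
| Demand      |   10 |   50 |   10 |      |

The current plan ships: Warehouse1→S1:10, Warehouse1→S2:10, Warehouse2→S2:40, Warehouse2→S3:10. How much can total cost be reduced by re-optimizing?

70

Current plan cost = 10·2 + 10·9 + 40·2 + 10·7 = €260.
Optimal plan:
  Warehouse1–S1: 10 × €2 = €20
  Warehouse1–S3: 10 × €7 = €70
  Warehouse2–S2: 50 × €2 = €100
Optimal cost = €190.
Saving = 260 − 190 = €70.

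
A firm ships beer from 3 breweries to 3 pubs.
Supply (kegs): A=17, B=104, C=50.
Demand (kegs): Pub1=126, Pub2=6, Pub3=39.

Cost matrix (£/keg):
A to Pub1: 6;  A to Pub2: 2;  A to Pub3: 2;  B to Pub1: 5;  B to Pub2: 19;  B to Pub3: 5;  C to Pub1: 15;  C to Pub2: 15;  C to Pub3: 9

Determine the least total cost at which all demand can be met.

1114

One minimum-cost allocation:
  A–Pub1: 11 × £6 = £66
  A–Pub2: 6 × £2 = £12
  B–Pub1: 104 × £5 = £520
  C–Pub1: 11 × £15 = £165
  C–Pub3: 39 × £9 = £351
Total = 66 + 12 + 520 + 165 + 351 = £1114.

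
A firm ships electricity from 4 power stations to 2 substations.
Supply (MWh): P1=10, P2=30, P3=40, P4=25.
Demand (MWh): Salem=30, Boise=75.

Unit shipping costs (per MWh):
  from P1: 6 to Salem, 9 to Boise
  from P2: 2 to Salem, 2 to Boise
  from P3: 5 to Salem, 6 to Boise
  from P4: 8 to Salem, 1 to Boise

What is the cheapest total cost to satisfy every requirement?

One minimum-cost allocation:
  P1->Salem: 10 MWh
  P2->Boise: 30 MWh
  P3->Salem: 20 MWh
  P3->Boise: 20 MWh
  P4->Boise: 25 MWh
Total cost = 365.
(Supply check: P1 ships 10; P2 ships 30; P3 ships 40; P4 ships 25.)

365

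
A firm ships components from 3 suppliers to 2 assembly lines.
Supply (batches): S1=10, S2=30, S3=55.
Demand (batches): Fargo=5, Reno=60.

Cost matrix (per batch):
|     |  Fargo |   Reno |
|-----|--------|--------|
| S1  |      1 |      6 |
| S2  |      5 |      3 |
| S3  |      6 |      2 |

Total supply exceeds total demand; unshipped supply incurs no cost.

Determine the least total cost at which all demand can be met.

A cheapest plan:
  S1->Fargo: 5 × 1 = 5
  S2->Reno: 5 × 3 = 15
  S3->Reno: 55 × 2 = 110
Total = 5 + 15 + 110 = 130.
(Supply check: S1 ships 5; S2 ships 5; S3 ships 55.)

130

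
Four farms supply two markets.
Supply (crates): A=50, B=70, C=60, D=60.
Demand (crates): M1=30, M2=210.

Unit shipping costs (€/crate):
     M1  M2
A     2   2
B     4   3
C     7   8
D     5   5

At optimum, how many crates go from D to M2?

60

Optimal shipments:
  A–M2: 50 crates
  B–M2: 70 crates
  C–M1: 30 crates
  C–M2: 30 crates
  D–M2: 60 crates
Total cost = €1060.
So D→M2 carries 60 crates.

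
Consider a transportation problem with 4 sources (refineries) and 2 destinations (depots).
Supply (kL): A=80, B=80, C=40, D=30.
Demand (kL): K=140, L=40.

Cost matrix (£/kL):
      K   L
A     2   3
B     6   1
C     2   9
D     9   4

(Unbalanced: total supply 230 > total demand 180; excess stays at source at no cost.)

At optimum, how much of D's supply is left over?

30

Minimum-cost shipments:
  A–K: 80 × £2 = £160
  B–K: 20 × £6 = £120
  B–L: 40 × £1 = £40
  C–K: 40 × £2 = £80
Total cost = £400.
D ships 0 of its 30, leaving 30.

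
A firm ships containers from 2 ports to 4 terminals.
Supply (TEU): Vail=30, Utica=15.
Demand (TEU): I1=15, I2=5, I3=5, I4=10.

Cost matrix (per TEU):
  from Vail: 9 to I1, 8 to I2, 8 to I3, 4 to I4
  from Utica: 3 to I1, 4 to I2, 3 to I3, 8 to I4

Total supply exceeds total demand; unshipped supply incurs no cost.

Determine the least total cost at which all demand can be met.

Optimal allocation:
  Vail to I2: 5 × 8 = 40
  Vail to I3: 5 × 8 = 40
  Vail to I4: 10 × 4 = 40
  Utica to I1: 15 × 3 = 45
Total = 40 + 40 + 40 + 45 = 165.
(Supply check: Vail ships 20; Utica ships 15.)

165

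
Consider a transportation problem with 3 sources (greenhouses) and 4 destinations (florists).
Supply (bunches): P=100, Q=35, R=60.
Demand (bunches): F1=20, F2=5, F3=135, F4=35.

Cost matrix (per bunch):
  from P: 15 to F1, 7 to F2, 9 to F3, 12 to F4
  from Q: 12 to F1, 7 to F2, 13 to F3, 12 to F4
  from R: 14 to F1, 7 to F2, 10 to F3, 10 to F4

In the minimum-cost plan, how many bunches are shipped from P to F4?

Solving gives:
  P to F3: 100 × 9 = 900
  Q to F1: 20 × 12 = 240
  Q to F2: 5 × 7 = 35
  Q to F4: 10 × 12 = 120
  R to F3: 35 × 10 = 350
  R to F4: 25 × 10 = 250
Total cost = 1895.
The route P→F4 is not used.

0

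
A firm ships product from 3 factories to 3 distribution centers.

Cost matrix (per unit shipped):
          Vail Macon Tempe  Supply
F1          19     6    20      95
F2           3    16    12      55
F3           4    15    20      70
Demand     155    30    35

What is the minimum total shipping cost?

Optimal allocation:
  F1→Vail: 30 × 19 = 570
  F1→Macon: 30 × 6 = 180
  F1→Tempe: 35 × 20 = 700
  F2→Vail: 55 × 3 = 165
  F3→Vail: 70 × 4 = 280
Total = 570 + 180 + 700 + 165 + 280 = 1895.

1895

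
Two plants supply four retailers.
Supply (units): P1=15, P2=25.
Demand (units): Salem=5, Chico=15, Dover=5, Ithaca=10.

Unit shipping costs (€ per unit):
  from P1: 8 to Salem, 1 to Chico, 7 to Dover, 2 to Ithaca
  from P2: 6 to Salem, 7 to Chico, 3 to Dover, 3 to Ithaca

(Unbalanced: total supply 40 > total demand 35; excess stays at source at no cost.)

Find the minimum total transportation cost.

Optimal allocation:
  P1–Chico: 15 × €1 = €15
  P2–Salem: 5 × €6 = €30
  P2–Dover: 5 × €3 = €15
  P2–Ithaca: 10 × €3 = €30
Total = 15 + 30 + 15 + 30 = €90.
(Supply check: P1 ships 15; P2 ships 20.)

90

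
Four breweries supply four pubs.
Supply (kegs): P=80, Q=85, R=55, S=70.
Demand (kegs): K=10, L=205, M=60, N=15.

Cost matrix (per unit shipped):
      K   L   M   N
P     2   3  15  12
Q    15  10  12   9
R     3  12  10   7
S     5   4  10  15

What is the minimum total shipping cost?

1865

One minimum-cost allocation:
  P→L: 80 × 3 = 240
  Q→L: 55 × 10 = 550
  Q→M: 15 × 12 = 180
  Q→N: 15 × 9 = 135
  R→K: 10 × 3 = 30
  R→M: 45 × 10 = 450
  S→L: 70 × 4 = 280
Total = 240 + 550 + 180 + 135 + 30 + 450 + 280 = 1865.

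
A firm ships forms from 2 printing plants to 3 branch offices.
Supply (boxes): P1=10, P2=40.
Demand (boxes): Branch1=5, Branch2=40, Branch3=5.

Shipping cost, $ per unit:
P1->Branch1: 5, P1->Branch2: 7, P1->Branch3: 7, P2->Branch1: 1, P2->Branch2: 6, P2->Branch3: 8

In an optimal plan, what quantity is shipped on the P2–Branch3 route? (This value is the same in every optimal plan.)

Solving gives:
  P1 to Branch2: 5 boxes
  P1 to Branch3: 5 boxes
  P2 to Branch1: 5 boxes
  P2 to Branch2: 35 boxes
Total cost = $285.
The route P2→Branch3 is not used.

0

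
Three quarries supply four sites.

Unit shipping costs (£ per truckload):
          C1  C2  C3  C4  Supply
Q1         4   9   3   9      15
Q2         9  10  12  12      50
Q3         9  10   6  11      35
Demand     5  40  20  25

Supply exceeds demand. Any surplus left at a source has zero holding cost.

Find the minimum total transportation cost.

785

Optimal allocation:
  Q1->C1: 5 × £4 = £20
  Q1->C3: 10 × £3 = £30
  Q2->C2: 40 × £10 = £400
  Q3->C3: 10 × £6 = £60
  Q3->C4: 25 × £11 = £275
Total = 20 + 30 + 400 + 60 + 275 = £785.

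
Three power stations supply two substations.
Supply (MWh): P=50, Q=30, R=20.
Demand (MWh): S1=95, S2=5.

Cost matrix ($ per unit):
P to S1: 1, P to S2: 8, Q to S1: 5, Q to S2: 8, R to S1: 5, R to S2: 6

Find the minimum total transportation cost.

A cheapest plan:
  P–S1: 50 × $1 = $50
  Q–S1: 30 × $5 = $150
  R–S1: 15 × $5 = $75
  R–S2: 5 × $6 = $30
Total = 50 + 150 + 75 + 30 = $305.
(Supply check: P ships 50; Q ships 30; R ships 20.)

305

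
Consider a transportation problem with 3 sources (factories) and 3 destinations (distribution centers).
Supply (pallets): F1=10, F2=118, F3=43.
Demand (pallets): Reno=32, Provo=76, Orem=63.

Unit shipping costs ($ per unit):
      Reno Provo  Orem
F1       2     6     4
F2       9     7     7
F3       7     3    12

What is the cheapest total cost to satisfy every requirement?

Optimal allocation:
  F1 to Reno: 10 × $2 = $20
  F2 to Reno: 22 × $9 = $198
  F2 to Provo: 33 × $7 = $231
  F2 to Orem: 63 × $7 = $441
  F3 to Provo: 43 × $3 = $129
Total = 20 + 198 + 231 + 441 + 129 = $1019.
(Supply check: F1 ships 10; F2 ships 118; F3 ships 43.)

1019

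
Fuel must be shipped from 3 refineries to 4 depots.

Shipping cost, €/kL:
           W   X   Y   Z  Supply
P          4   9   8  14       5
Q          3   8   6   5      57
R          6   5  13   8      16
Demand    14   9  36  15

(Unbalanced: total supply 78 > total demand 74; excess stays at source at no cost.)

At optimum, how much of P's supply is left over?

0

Minimum-cost shipments:
  P to W: 5 kL
  Q to W: 9 kL
  Q to Y: 36 kL
  Q to Z: 12 kL
  R to X: 9 kL
  R to Z: 3 kL
Total cost = €392.
P ships 5 of its 5, leaving 0.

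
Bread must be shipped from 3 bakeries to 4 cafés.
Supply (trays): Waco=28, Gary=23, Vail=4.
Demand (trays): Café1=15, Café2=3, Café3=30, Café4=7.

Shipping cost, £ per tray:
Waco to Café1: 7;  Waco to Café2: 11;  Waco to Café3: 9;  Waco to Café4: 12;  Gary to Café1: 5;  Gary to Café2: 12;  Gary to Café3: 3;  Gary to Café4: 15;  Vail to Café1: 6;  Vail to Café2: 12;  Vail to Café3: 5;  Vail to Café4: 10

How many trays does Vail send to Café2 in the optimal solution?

Solving gives:
  Waco->Café1: 15 × £7 = £105
  Waco->Café2: 3 × £11 = £33
  Waco->Café3: 3 × £9 = £27
  Waco->Café4: 7 × £12 = £84
  Gary->Café3: 23 × £3 = £69
  Vail->Café3: 4 × £5 = £20
Total cost = £338.
The route Vail→Café2 is not used.

0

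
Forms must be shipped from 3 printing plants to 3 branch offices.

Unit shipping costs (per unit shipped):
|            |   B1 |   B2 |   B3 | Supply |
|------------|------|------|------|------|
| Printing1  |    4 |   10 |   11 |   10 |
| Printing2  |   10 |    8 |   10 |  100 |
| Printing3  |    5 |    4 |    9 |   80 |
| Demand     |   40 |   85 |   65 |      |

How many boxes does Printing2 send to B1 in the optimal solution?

0

The minimum-cost plan:
  Printing1–B1: 10 boxes
  Printing2–B2: 35 boxes
  Printing2–B3: 65 boxes
  Printing3–B1: 30 boxes
  Printing3–B2: 50 boxes
Total cost = 1320.
The route Printing2→B1 is not used.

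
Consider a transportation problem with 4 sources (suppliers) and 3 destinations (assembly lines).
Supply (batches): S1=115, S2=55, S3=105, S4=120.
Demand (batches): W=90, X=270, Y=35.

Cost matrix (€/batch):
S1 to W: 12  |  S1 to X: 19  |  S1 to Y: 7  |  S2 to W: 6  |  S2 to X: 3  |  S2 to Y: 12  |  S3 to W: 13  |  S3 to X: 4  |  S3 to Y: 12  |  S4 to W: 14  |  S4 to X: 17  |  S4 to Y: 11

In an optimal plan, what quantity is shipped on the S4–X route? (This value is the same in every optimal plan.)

The minimum-cost plan:
  S1 to W: 80 × €12 = €960
  S1 to Y: 35 × €7 = €245
  S2 to X: 55 × €3 = €165
  S3 to X: 105 × €4 = €420
  S4 to W: 10 × €14 = €140
  S4 to X: 110 × €17 = €1870
Total cost = €3800.
So S4→X carries 110 batches.

110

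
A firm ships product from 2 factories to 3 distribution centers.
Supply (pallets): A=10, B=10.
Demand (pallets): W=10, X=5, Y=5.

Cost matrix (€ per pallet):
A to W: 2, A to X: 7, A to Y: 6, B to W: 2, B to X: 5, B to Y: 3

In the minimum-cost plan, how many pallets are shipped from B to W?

0

The minimum-cost plan:
  A to W: 10 × €2 = €20
  B to X: 5 × €5 = €25
  B to Y: 5 × €3 = €15
Total cost = €60.
The route B→W is not used.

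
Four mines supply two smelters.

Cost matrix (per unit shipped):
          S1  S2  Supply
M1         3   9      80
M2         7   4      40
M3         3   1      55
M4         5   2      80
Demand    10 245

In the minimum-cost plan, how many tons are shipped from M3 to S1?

0

The minimum-cost plan:
  M1–S1: 10 tons
  M1–S2: 70 tons
  M2–S2: 40 tons
  M3–S2: 55 tons
  M4–S2: 80 tons
Total cost = 1035.
The route M3→S1 is not used.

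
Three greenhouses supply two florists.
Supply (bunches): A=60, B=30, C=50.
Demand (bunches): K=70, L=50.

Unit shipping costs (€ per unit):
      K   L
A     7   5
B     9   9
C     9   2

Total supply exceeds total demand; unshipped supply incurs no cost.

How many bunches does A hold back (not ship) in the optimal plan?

Minimum-cost shipments:
  A–K: 60 × €7 = €420
  B–K: 10 × €9 = €90
  C–L: 50 × €2 = €100
Total cost = €610.
A ships 60 of its 60, leaving 0.

0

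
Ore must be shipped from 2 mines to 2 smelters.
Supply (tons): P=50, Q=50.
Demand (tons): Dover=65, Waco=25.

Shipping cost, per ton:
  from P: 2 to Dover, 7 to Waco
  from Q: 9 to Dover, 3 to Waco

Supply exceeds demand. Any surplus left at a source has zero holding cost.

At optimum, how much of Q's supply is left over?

Minimum-cost shipments:
  P->Dover: 50 tons
  Q->Dover: 15 tons
  Q->Waco: 25 tons
Total cost = 310.
Q ships 40 of its 50, leaving 10.

10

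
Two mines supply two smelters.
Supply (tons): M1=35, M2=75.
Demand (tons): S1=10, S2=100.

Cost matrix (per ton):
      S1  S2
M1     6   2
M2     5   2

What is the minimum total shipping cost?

A cheapest plan:
  M1 to S2: 35 × 2 = 70
  M2 to S1: 10 × 5 = 50
  M2 to S2: 65 × 2 = 130
Total = 70 + 50 + 130 = 250.

250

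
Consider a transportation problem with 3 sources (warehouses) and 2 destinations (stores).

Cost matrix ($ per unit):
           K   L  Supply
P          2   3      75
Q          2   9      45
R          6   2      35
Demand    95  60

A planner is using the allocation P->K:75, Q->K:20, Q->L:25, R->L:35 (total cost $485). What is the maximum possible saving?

Current plan cost = 75·2 + 20·2 + 25·9 + 35·2 = $485.
Optimal plan:
  P to K: 50 units
  P to L: 25 units
  Q to K: 45 units
  R to L: 35 units
Optimal cost = $335.
Saving = 485 − 335 = $150.

150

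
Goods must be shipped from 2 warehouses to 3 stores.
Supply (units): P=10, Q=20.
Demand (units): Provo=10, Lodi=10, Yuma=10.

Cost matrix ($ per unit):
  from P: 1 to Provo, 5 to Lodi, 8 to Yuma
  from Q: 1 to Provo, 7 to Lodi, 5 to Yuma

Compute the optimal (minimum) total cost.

110

An optimal shipping plan:
  P to Lodi: 10 × $5 = $50
  Q to Provo: 10 × $1 = $10
  Q to Yuma: 10 × $5 = $50
Total = 50 + 10 + 50 = $110.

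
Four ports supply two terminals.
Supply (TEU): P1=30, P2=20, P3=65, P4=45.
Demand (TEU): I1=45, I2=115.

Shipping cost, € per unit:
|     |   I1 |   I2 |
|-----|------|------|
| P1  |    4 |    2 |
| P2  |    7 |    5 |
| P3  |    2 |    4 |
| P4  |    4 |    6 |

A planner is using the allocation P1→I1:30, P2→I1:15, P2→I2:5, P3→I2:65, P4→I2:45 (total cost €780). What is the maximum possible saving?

Current plan cost = 30·4 + 15·7 + 5·5 + 65·4 + 45·6 = €780.
Optimal plan:
  P1 to I2: 30 × €2 = €60
  P2 to I2: 20 × €5 = €100
  P3 to I1: 45 × €2 = €90
  P3 to I2: 20 × €4 = €80
  P4 to I2: 45 × €6 = €270
Optimal cost = €600.
Saving = 780 − 600 = €180.

180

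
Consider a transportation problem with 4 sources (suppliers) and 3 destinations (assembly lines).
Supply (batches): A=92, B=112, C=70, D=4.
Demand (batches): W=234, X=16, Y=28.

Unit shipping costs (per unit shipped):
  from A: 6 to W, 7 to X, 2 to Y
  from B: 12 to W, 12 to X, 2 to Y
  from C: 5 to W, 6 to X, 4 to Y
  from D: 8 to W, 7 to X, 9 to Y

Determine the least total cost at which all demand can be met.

An optimal shipping plan:
  A–W: 92 × 6 = 552
  B–W: 72 × 12 = 864
  B–X: 12 × 12 = 144
  B–Y: 28 × 2 = 56
  C–W: 70 × 5 = 350
  D–X: 4 × 7 = 28
Total = 552 + 864 + 144 + 56 + 350 + 28 = 1994.
(Supply check: A ships 92; B ships 112; C ships 70; D ships 4.)

1994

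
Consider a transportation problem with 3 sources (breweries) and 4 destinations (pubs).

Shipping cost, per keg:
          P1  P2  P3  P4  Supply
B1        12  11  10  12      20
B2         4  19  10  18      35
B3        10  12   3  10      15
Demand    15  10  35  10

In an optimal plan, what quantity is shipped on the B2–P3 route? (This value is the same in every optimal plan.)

20

Solving gives:
  B1 to P2: 10 × 11 = 110
  B1 to P4: 10 × 12 = 120
  B2 to P1: 15 × 4 = 60
  B2 to P3: 20 × 10 = 200
  B3 to P3: 15 × 3 = 45
Total cost = 535.
So B2→P3 carries 20 kegs.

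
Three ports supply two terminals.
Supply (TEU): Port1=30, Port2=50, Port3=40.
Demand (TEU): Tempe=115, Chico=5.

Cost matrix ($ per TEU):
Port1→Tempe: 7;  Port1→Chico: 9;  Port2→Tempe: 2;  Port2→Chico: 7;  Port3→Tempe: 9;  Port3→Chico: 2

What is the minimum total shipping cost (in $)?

One minimum-cost allocation:
  Port1→Tempe: 30 TEU
  Port2→Tempe: 50 TEU
  Port3→Tempe: 35 TEU
  Port3→Chico: 5 TEU
Total cost = $635.
(Supply check: Port1 ships 30; Port2 ships 50; Port3 ships 40.)

635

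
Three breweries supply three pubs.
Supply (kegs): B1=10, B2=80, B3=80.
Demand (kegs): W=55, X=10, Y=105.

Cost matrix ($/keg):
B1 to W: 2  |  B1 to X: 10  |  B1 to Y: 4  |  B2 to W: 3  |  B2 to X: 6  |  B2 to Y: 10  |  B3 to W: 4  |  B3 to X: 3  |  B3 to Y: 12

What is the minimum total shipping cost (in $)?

An optimal shipping plan:
  B1->Y: 10 × $4 = $40
  B2->Y: 80 × $10 = $800
  B3->W: 55 × $4 = $220
  B3->X: 10 × $3 = $30
  B3->Y: 15 × $12 = $180
Total = 40 + 800 + 220 + 30 + 180 = $1270.
(Supply check: B1 ships 10; B2 ships 80; B3 ships 80.)

1270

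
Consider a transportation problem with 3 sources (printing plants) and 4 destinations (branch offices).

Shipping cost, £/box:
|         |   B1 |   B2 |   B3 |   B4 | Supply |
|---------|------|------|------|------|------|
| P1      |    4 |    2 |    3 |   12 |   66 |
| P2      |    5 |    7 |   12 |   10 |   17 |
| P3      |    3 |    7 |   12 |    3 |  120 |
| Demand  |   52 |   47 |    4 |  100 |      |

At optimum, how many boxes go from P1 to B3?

Optimal shipments:
  P1–B1: 15 boxes
  P1–B2: 47 boxes
  P1–B3: 4 boxes
  P2–B1: 17 boxes
  P3–B1: 20 boxes
  P3–B4: 100 boxes
Total cost = £611.
So P1→B3 carries 4 boxes.

4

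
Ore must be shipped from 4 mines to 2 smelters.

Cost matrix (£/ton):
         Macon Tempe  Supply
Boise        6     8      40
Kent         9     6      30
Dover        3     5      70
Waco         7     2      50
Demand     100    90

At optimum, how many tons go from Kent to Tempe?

30

Solving gives:
  Boise–Macon: 40 × £6 = £240
  Kent–Tempe: 30 × £6 = £180
  Dover–Macon: 60 × £3 = £180
  Dover–Tempe: 10 × £5 = £50
  Waco–Tempe: 50 × £2 = £100
Total cost = £750.
So Kent→Tempe carries 30 tons.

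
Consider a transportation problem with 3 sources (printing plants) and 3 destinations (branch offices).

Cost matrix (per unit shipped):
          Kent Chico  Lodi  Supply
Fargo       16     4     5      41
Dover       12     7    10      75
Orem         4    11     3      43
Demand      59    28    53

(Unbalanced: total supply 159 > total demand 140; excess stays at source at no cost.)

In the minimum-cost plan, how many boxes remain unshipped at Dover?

19

An optimal plan:
  Fargo to Lodi: 41 × 5 = 205
  Dover to Kent: 16 × 12 = 192
  Dover to Chico: 28 × 7 = 196
  Dover to Lodi: 12 × 10 = 120
  Orem to Kent: 43 × 4 = 172
Total cost = 885.
Dover ships 56 of its 75, leaving 19.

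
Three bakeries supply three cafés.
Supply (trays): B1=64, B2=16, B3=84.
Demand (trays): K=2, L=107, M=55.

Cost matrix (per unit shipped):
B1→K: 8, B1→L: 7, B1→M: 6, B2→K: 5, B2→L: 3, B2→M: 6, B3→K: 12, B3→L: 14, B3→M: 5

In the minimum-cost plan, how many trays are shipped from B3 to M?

Optimal shipments:
  B1->L: 64 × 7 = 448
  B2->L: 16 × 3 = 48
  B3->K: 2 × 12 = 24
  B3->L: 27 × 14 = 378
  B3->M: 55 × 5 = 275
Total cost = 1173.
So B3→M carries 55 trays.

55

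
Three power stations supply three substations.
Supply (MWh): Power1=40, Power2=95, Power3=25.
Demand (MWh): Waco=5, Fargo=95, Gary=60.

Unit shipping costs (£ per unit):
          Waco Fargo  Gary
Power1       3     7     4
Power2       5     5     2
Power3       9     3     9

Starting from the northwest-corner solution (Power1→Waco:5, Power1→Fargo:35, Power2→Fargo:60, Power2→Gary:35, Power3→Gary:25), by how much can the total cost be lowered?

Current plan cost = 5·3 + 35·7 + 60·5 + 35·2 + 25·9 = £855.
Optimal plan:
  Power1→Waco: 5 × £3 = £15
  Power1→Fargo: 35 × £7 = £245
  Power2→Fargo: 35 × £5 = £175
  Power2→Gary: 60 × £2 = £120
  Power3→Fargo: 25 × £3 = £75
Optimal cost = £630.
Saving = 855 − 630 = £225.

225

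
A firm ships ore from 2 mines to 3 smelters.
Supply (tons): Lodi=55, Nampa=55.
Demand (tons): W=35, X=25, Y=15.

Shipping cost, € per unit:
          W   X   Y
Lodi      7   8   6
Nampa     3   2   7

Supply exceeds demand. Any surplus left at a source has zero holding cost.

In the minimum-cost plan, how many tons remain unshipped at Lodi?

35

Minimum-cost shipments:
  Lodi→W: 5 tons
  Lodi→Y: 15 tons
  Nampa→W: 30 tons
  Nampa→X: 25 tons
Total cost = €265.
Lodi ships 20 of its 55, leaving 35.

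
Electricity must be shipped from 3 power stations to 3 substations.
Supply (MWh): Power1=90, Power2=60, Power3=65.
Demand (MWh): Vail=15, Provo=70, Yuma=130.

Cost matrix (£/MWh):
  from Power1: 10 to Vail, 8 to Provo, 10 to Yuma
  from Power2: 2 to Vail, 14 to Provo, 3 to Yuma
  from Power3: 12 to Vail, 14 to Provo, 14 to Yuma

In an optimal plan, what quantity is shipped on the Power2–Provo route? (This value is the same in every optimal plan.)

The minimum-cost plan:
  Power1→Provo: 70 × £8 = £560
  Power1→Yuma: 20 × £10 = £200
  Power2→Yuma: 60 × £3 = £180
  Power3→Vail: 15 × £12 = £180
  Power3→Yuma: 50 × £14 = £700
Total cost = £1820.
The route Power2→Provo is not used.

0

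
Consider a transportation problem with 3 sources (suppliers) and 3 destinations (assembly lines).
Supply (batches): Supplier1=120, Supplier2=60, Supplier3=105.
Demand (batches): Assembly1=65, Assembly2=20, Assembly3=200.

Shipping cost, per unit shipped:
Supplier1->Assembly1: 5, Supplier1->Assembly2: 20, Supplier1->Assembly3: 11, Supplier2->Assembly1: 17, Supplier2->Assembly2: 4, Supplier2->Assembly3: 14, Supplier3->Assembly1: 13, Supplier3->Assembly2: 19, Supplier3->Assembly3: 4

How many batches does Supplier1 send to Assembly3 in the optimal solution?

55

Optimal shipments:
  Supplier1 to Assembly1: 65 batches
  Supplier1 to Assembly3: 55 batches
  Supplier2 to Assembly2: 20 batches
  Supplier2 to Assembly3: 40 batches
  Supplier3 to Assembly3: 105 batches
Total cost = 1990.
So Supplier1→Assembly3 carries 55 batches.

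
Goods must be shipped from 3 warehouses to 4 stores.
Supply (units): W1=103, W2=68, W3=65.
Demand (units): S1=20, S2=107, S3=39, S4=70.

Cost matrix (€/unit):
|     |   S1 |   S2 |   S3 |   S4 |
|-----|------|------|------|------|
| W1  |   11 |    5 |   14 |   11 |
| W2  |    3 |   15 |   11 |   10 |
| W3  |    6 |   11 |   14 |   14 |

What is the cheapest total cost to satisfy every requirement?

Optimal allocation:
  W1→S2: 103 × €5 = €515
  W2→S4: 68 × €10 = €680
  W3→S1: 20 × €6 = €120
  W3→S2: 4 × €11 = €44
  W3→S3: 39 × €14 = €546
  W3→S4: 2 × €14 = €28
Total = 515 + 680 + 120 + 44 + 546 + 28 = €1933.

1933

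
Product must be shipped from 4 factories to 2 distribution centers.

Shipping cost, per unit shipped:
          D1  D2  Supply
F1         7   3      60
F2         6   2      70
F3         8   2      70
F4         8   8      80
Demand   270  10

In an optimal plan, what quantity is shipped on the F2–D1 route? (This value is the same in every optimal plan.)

70

The minimum-cost plan:
  F1–D1: 60 pallets
  F2–D1: 70 pallets
  F3–D1: 60 pallets
  F3–D2: 10 pallets
  F4–D1: 80 pallets
Total cost = 1980.
So F2→D1 carries 70 pallets.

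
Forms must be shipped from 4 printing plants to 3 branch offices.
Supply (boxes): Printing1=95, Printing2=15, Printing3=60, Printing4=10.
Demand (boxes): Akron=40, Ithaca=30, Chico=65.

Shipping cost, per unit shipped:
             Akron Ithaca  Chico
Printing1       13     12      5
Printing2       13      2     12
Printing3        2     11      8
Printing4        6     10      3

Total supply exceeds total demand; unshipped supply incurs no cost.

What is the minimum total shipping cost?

580

Optimal allocation:
  Printing1→Chico: 55 boxes
  Printing2→Ithaca: 15 boxes
  Printing3→Akron: 40 boxes
  Printing3→Ithaca: 15 boxes
  Printing4→Chico: 10 boxes
Total cost = 580.
(Supply check: Printing1 ships 55; Printing2 ships 15; Printing3 ships 55; Printing4 ships 10.)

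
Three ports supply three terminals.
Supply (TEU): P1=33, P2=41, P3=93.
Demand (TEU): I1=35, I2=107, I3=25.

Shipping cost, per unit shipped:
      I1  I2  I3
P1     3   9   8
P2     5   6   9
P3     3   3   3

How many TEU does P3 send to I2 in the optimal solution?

68

Solving gives:
  P1–I1: 33 TEU
  P2–I1: 2 TEU
  P2–I2: 39 TEU
  P3–I2: 68 TEU
  P3–I3: 25 TEU
Total cost = 622.
So P3→I2 carries 68 TEU.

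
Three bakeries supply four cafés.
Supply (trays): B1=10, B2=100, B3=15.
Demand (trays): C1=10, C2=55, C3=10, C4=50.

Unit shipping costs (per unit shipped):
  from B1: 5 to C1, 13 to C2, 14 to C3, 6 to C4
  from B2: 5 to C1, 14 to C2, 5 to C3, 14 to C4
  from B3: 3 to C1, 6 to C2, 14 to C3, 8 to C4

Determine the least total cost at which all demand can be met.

Optimal allocation:
  B1 to C4: 10 × 6 = 60
  B2 to C1: 10 × 5 = 50
  B2 to C2: 40 × 14 = 560
  B2 to C3: 10 × 5 = 50
  B2 to C4: 40 × 14 = 560
  B3 to C2: 15 × 6 = 90
Total = 60 + 50 + 560 + 50 + 560 + 90 = 1370.

1370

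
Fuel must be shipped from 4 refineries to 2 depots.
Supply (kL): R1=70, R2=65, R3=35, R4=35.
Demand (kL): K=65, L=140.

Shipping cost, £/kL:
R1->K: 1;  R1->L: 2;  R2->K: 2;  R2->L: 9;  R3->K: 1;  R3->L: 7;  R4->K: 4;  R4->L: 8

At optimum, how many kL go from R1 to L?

70

Optimal shipments:
  R1–L: 70 × £2 = £140
  R2–K: 65 × £2 = £130
  R3–L: 35 × £7 = £245
  R4–L: 35 × £8 = £280
Total cost = £795.
So R1→L carries 70 kL.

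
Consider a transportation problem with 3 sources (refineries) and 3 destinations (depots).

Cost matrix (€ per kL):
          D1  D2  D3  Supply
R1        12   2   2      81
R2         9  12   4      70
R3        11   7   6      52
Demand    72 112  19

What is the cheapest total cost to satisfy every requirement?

An optimal shipping plan:
  R1→D2: 81 × €2 = €162
  R2→D1: 51 × €9 = €459
  R2→D3: 19 × €4 = €76
  R3→D1: 21 × €11 = €231
  R3→D2: 31 × €7 = €217
Total = 162 + 459 + 76 + 231 + 217 = €1145.

1145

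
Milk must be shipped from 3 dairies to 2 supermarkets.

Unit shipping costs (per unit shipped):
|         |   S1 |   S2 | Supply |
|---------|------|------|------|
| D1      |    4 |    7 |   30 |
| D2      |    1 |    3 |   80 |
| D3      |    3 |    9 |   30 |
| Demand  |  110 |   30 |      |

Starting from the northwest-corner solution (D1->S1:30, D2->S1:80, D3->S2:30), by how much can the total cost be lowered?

120

Current plan cost = 30·4 + 80·1 + 30·9 = 470.
Optimal plan:
  D1->S1: 30 crates
  D2->S1: 50 crates
  D2->S2: 30 crates
  D3->S1: 30 crates
Optimal cost = 350.
Saving = 470 − 350 = 120.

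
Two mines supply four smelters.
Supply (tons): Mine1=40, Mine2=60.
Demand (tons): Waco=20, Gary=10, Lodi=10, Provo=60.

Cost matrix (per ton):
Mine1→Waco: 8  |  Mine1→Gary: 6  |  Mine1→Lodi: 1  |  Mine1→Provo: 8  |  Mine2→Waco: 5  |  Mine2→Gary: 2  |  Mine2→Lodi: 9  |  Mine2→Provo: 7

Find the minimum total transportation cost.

One minimum-cost allocation:
  Mine1 to Lodi: 10 tons
  Mine1 to Provo: 30 tons
  Mine2 to Waco: 20 tons
  Mine2 to Gary: 10 tons
  Mine2 to Provo: 30 tons
Total cost = 580.

580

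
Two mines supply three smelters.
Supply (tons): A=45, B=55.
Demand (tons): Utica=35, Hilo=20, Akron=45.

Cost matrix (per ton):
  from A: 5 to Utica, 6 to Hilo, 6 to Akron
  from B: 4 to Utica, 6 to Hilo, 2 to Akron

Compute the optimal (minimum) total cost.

A cheapest plan:
  A–Utica: 25 tons
  A–Hilo: 20 tons
  B–Utica: 10 tons
  B–Akron: 45 tons
Total cost = 375.

375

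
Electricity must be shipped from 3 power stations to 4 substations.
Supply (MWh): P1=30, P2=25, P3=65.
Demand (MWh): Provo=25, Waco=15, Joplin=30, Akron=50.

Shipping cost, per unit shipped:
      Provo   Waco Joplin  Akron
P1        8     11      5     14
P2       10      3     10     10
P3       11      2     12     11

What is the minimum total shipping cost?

980

A cheapest plan:
  P1 to Joplin: 30 × 5 = 150
  P2 to Provo: 25 × 10 = 250
  P3 to Waco: 15 × 2 = 30
  P3 to Akron: 50 × 11 = 550
Total = 150 + 250 + 30 + 550 = 980.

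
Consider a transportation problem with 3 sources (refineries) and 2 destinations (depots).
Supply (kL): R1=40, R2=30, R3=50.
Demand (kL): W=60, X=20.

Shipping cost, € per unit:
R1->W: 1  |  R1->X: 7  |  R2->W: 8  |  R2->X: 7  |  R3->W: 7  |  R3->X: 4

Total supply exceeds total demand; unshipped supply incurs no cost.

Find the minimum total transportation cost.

A cheapest plan:
  R1->W: 40 × €1 = €40
  R3->W: 20 × €7 = €140
  R3->X: 20 × €4 = €80
Total = 40 + 140 + 80 = €260.

260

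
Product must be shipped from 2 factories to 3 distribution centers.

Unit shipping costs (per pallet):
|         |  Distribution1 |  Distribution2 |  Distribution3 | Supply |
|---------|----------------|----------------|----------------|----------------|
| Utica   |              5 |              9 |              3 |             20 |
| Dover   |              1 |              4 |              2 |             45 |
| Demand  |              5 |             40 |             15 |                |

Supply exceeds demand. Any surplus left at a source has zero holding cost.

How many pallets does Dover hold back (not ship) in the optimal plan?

An optimal plan:
  Utica to Distribution3: 15 × 3 = 45
  Dover to Distribution1: 5 × 1 = 5
  Dover to Distribution2: 40 × 4 = 160
Total cost = 210.
Dover ships 45 of its 45, leaving 0.

0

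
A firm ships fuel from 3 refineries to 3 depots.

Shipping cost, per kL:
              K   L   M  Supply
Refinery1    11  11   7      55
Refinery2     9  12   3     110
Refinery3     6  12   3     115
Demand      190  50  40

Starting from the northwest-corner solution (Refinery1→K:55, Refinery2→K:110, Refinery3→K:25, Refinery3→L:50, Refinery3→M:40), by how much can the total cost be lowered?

420

Current plan cost = 55·11 + 110·9 + 25·6 + 50·12 + 40·3 = 2465.
Optimal plan:
  Refinery1 to K: 5 × 11 = 55
  Refinery1 to L: 50 × 11 = 550
  Refinery2 to K: 70 × 9 = 630
  Refinery2 to M: 40 × 3 = 120
  Refinery3 to K: 115 × 6 = 690
Optimal cost = 2045.
Saving = 2465 − 2045 = 420.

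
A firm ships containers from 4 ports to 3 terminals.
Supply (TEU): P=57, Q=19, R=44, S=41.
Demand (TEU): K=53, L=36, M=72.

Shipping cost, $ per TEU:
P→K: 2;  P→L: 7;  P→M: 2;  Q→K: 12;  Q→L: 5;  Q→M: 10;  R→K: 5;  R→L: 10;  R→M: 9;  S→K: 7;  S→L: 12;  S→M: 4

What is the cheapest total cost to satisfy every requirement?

Optimal allocation:
  P–K: 9 × $2 = $18
  P–L: 17 × $7 = $119
  P–M: 31 × $2 = $62
  Q–L: 19 × $5 = $95
  R–K: 44 × $5 = $220
  S–M: 41 × $4 = $164
Total = 18 + 119 + 62 + 95 + 220 + 164 = $678.
(Supply check: P ships 57; Q ships 19; R ships 44; S ships 41.)

678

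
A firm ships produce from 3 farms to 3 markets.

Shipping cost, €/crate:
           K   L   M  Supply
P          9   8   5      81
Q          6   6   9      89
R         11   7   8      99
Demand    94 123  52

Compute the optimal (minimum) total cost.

Optimal allocation:
  P to K: 5 crates
  P to L: 24 crates
  P to M: 52 crates
  Q to K: 89 crates
  R to L: 99 crates
Total cost = €1724.

1724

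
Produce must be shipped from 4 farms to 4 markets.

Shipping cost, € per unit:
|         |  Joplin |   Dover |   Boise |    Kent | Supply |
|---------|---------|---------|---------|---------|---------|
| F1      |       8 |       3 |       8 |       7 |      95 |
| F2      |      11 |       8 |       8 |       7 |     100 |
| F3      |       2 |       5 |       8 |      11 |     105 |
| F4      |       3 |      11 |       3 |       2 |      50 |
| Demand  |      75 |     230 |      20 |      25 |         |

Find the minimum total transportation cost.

One minimum-cost allocation:
  F1–Dover: 95 × €3 = €285
  F2–Dover: 100 × €8 = €800
  F3–Joplin: 70 × €2 = €140
  F3–Dover: 35 × €5 = €175
  F4–Joplin: 5 × €3 = €15
  F4–Boise: 20 × €3 = €60
  F4–Kent: 25 × €2 = €50
Total = 285 + 800 + 140 + 175 + 15 + 60 + 50 = €1525.

1525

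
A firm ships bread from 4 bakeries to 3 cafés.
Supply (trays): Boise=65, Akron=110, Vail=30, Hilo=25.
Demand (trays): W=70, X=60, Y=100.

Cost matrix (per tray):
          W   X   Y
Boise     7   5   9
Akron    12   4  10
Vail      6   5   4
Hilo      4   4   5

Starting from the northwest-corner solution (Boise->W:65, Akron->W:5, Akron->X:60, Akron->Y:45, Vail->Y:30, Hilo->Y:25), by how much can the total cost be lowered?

15

Current plan cost = 65·7 + 5·12 + 60·4 + 45·10 + 30·4 + 25·5 = 1450.
Optimal plan:
  Boise–W: 65 × 7 = 455
  Akron–X: 60 × 4 = 240
  Akron–Y: 50 × 10 = 500
  Vail–Y: 30 × 4 = 120
  Hilo–W: 5 × 4 = 20
  Hilo–Y: 20 × 5 = 100
Optimal cost = 1435.
Saving = 1450 − 1435 = 15.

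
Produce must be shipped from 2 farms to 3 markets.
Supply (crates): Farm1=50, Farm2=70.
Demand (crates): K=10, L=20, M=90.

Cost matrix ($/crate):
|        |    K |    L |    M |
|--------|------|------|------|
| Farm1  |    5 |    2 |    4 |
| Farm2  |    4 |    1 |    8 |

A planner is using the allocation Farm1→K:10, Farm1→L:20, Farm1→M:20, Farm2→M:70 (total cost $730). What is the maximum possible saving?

Current plan cost = 10·5 + 20·2 + 20·4 + 70·8 = $730.
Optimal plan:
  Farm1→M: 50 × $4 = $200
  Farm2→K: 10 × $4 = $40
  Farm2→L: 20 × $1 = $20
  Farm2→M: 40 × $8 = $320
Optimal cost = $580.
Saving = 730 − 580 = $150.

150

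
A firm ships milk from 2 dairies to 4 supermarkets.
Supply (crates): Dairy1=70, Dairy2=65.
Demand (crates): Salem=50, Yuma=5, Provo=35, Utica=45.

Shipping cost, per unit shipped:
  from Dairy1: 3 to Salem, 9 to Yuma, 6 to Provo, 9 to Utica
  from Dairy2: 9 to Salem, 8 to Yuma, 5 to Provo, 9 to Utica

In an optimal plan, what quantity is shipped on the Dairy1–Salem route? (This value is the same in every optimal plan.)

The minimum-cost plan:
  Dairy1->Salem: 50 crates
  Dairy1->Utica: 20 crates
  Dairy2->Yuma: 5 crates
  Dairy2->Provo: 35 crates
  Dairy2->Utica: 25 crates
Total cost = 770.
So Dairy1→Salem carries 50 crates.

50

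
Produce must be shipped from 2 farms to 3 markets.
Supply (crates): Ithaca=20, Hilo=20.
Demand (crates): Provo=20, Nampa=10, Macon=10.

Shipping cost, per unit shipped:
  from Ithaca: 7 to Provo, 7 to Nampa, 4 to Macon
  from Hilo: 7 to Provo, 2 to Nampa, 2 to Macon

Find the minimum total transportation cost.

180

An optimal shipping plan:
  Ithaca→Provo: 20 × 7 = 140
  Hilo→Nampa: 10 × 2 = 20
  Hilo→Macon: 10 × 2 = 20
Total = 140 + 20 + 20 = 180.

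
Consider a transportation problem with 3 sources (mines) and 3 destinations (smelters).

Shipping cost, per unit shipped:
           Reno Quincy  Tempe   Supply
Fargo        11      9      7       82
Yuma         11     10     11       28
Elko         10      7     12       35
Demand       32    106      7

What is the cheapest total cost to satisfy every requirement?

1285

One minimum-cost allocation:
  Fargo–Reno: 4 × 11 = 44
  Fargo–Quincy: 71 × 9 = 639
  Fargo–Tempe: 7 × 7 = 49
  Yuma–Reno: 28 × 11 = 308
  Elko–Quincy: 35 × 7 = 245
Total = 44 + 639 + 49 + 308 + 245 = 1285.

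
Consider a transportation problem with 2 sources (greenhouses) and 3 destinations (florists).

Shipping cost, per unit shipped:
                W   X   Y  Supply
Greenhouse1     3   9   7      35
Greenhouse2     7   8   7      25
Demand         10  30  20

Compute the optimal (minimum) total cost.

Optimal allocation:
  Greenhouse1–W: 10 × 3 = 30
  Greenhouse1–X: 5 × 9 = 45
  Greenhouse1–Y: 20 × 7 = 140
  Greenhouse2–X: 25 × 8 = 200
Total = 30 + 45 + 140 + 200 = 415.
(Supply check: Greenhouse1 ships 35; Greenhouse2 ships 25.)

415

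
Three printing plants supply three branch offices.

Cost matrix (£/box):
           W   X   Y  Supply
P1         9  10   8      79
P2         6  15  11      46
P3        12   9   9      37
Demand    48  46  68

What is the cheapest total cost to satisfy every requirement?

Optimal allocation:
  P1->W: 2 × £9 = £18
  P1->X: 9 × £10 = £90
  P1->Y: 68 × £8 = £544
  P2->W: 46 × £6 = £276
  P3->X: 37 × £9 = £333
Total = 18 + 90 + 544 + 276 + 333 = £1261.

1261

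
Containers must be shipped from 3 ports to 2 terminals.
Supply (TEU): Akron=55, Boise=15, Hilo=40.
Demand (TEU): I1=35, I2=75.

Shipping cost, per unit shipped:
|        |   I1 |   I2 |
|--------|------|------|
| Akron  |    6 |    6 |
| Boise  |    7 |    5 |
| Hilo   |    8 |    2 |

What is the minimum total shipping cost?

A cheapest plan:
  Akron->I1: 35 × 6 = 210
  Akron->I2: 20 × 6 = 120
  Boise->I2: 15 × 5 = 75
  Hilo->I2: 40 × 2 = 80
Total = 210 + 120 + 75 + 80 = 485.

485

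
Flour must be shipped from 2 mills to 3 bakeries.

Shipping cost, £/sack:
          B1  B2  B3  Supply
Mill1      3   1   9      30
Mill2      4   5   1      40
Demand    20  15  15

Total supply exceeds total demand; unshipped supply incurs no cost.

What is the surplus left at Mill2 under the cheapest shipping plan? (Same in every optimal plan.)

20

An optimal plan:
  Mill1->B1: 15 × £3 = £45
  Mill1->B2: 15 × £1 = £15
  Mill2->B1: 5 × £4 = £20
  Mill2->B3: 15 × £1 = £15
Total cost = £95.
Mill2 ships 20 of its 40, leaving 20.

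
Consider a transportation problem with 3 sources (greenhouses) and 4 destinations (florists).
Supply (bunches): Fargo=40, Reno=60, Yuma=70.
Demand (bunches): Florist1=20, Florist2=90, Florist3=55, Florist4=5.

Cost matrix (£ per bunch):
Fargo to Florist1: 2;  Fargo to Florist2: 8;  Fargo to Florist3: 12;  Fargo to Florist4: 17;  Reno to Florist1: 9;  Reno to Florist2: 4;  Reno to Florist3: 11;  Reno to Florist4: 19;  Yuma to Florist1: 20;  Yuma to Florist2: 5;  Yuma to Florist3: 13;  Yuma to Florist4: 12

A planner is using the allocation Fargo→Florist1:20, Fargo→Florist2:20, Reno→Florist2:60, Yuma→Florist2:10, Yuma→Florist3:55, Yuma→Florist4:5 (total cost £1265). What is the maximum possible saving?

115

Current plan cost = 20·2 + 20·8 + 60·4 + 10·5 + 55·13 + 5·12 = £1265.
Optimal plan:
  Fargo->Florist1: 20 bunches
  Fargo->Florist3: 20 bunches
  Reno->Florist2: 25 bunches
  Reno->Florist3: 35 bunches
  Yuma->Florist2: 65 bunches
  Yuma->Florist4: 5 bunches
Optimal cost = £1150.
Saving = 1265 − 1150 = £115.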